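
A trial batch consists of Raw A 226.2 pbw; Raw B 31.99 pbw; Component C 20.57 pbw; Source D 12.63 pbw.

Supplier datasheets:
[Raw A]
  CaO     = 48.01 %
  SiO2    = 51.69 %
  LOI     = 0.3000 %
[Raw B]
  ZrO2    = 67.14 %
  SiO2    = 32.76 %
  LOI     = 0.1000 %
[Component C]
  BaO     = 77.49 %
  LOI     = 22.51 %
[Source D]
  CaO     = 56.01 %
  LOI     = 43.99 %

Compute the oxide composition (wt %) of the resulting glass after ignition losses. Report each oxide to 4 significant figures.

Full float precision is maintained end to end. Intermediates are displayed, rounded to 4 significant digits, when written out; every reported result takes just one rounding; the derived quantities (LOI, four oxide percentages, the totals, the yield, glass mass) are rebuilt using the weight values per 280.5 pbw of glass in exact precision, as set out in problem or answer.
What the batch supplies per oxide:
  BaO: 20.57·0.7749 = 15.94 pbw
  ZrO2: 31.99·0.6714 = 21.48 pbw
  CaO: 226.2·0.4801 + 12.63·0.5601 = 115.7 pbw
  SiO2: 226.2·0.5169 + 31.99·0.3276 = 127.4 pbw
LOI: 226.2·0.003000 + 31.99·0.001000 + 20.57·0.2251 + 12.63·0.4399 = 10.90 pbw
Glass = total batch minus LOI = 291.4 − 10.90 = 280.5 pbw (equal to the oxide-mass sum)
wt %: oxide over glass, times 100

Glass mass = 280.5 pbw (batch 291.4 − LOI 10.90).
Composition: BaO 5.683%, ZrO2 7.657%, CaO 41.24%, SiO2 45.42%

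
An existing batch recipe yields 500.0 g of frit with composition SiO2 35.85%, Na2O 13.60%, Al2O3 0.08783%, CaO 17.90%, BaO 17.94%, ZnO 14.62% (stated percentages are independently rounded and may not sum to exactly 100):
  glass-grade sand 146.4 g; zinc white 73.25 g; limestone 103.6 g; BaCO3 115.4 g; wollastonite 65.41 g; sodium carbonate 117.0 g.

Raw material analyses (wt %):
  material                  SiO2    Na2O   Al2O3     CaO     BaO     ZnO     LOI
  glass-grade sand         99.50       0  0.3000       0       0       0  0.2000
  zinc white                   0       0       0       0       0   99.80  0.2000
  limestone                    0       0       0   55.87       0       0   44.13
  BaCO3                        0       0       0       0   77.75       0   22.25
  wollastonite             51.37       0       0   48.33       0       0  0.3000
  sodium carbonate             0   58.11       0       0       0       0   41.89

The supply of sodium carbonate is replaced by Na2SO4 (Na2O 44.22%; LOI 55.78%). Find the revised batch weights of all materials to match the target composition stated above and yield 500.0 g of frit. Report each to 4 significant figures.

All internal work maintains full precision from first step to last; in-progress results are shown rounded to four significant digits at each printed step; each reported number sees exactly one rounding; derived quantities are computed from the batch weights on 500.0 g of glass in exact precision (six oxide percentages, net glass mass, ignition loss, the yield, the totals) exactly as shown in problem or answer.
Target masses of each oxide per 500.0 g frit:
  SiO2: 35.85% × 500.0 = 179.2 g
  Na2O: 13.60% × 500.0 = 68.00 g
  Al2O3: 0.08783% × 500.0 = 0.4392 g
  CaO: 17.90% × 500.0 = 89.50 g
  BaO: 17.94% × 500.0 = 89.70 g
  ZnO: 14.62% × 500.0 = 73.10 g
Checking each oxide sum on the weights just shown, at the basis given (sum by sum, the targets are met exact up to rounding of places):
  SiO2: 146.4·0.9950 + 65.41·0.5137 = 179.3 g (target 179.2 g)
  Na2O: 153.8·0.4422 = 68.01 g (target 68.00 g)
  Al2O3: 146.4·0.003000 = 0.4392 g (target 0.4392 g)
  CaO: 103.6·0.5587 + 65.41·0.4833 = 89.49 g (target 89.50 g)
  BaO: 115.4·0.7775 = 89.72 g (target 89.70 g)
  ZnO: 73.25·0.9980 = 73.10 g (target 73.10 g)
Glass-mass bookkeeping: net batch after ignition = 500.0 g (the Σ of target masses is 500.0 g; basis as stated: 500.0 g — any gap is answer rounding).
Batch total: Σ batch = 657.9 g; LOI removed, Σ of batch·LOI: 157.8 g; glass ÷ batch gives a yield of 76.01%.

Revised batch per 500.0 g frit:
  glass-grade sand: 146.4 g
  zinc white: 73.25 g
  limestone: 103.6 g
  BaCO3: 115.4 g
  wollastonite: 65.41 g
  Na2SO4: 153.8 g
Total batch = 657.9 g; LOI loss = 157.8 g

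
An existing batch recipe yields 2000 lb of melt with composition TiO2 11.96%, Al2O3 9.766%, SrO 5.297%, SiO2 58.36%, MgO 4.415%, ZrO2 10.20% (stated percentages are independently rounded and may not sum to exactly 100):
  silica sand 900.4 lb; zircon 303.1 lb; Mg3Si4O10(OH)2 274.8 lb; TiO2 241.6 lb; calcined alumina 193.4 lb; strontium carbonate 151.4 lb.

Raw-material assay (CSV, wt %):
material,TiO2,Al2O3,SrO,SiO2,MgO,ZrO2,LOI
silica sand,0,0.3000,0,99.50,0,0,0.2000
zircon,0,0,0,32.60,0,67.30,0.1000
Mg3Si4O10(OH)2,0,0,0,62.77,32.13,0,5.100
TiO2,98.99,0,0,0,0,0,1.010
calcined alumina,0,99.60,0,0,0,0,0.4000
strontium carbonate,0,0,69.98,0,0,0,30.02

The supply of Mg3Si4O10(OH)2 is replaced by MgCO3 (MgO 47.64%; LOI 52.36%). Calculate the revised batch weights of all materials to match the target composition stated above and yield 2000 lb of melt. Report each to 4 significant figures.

Revised batch per 2000 lb melt:
  silica sand: 1074 lb
  zircon: 303.1 lb
  MgCO3: 185.3 lb
  TiO2: 241.6 lb
  calcined alumina: 192.9 lb
  strontium carbonate: 151.4 lb
Total batch = 2148 lb; LOI loss = 148.1 lb

All internal work maintains exact precision at every stage; mid-chain values appear with 4-significant-figure rounding as written; each reported number is rounded a single time — derived quantities (the six compositions, totals, the yield, LOI, net glass mass) are recomputed at exact precision from the weighed amounts for 2000 lb of glass, exactly as printed in the problem or answer text.
Target oxide masses per 2000 lb melt:
  TiO2: 11.96% × 2000 = 239.2 lb
  Al2O3: 9.766% × 2000 = 195.3 lb
  SrO: 5.297% × 2000 = 105.9 lb
  SiO2: 58.36% × 2000 = 1167 lb
  MgO: 4.415% × 2000 = 88.30 lb
  ZrO2: 10.20% × 2000 = 204.0 lb
Balance tally, oxide-wise, using the reported weights, per the basis as stated (every target is met by its sum up to rounding of the answer):
  TiO2: 241.6·0.9899 = 239.2 lb (target 239.2 lb)
  Al2O3: 1074·0.003000 + 192.9·0.9960 = 195.4 lb (target 195.3 lb)
  SrO: 151.4·0.6998 = 105.9 lb (target 105.9 lb)
  SiO2: 1074·0.9950 + 303.1·0.3260 = 1167 lb (target 1167 lb)
  MgO: 185.3·0.4764 = 88.28 lb (target 88.30 lb)
  ZrO2: 303.1·0.6730 = 204.0 lb (target 204.0 lb)
Glass-mass bookkeeping: the batch minus its LOI: 2000 lb (per-oxide target masses sum to 2000 lb; basis as stated: 2000 lb — deltas are rounding alone).
Total batch = Σ batch = 2148 lb; LOI removed, Σ of batch·LOI: 148.1 lb; the yield ratio, glass ÷ batch: 93.10%.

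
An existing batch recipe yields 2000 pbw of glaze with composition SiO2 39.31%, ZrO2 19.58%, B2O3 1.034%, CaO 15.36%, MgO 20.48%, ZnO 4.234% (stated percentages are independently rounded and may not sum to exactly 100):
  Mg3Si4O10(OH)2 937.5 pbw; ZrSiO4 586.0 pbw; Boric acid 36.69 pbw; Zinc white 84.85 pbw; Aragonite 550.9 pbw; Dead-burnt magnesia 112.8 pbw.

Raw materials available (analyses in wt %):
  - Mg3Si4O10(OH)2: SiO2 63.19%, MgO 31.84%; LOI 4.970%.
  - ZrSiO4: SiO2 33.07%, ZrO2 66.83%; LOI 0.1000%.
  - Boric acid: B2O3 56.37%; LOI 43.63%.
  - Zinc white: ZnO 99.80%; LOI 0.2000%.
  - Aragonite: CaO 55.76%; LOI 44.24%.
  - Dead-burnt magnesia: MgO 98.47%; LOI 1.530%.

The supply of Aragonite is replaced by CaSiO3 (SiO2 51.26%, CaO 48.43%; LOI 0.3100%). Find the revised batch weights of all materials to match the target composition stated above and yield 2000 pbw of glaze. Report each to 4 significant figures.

Revised batch per 2000 pbw glaze:
  Mg3Si4O10(OH)2: 423.0 pbw
  ZrSiO4: 586.0 pbw
  Boric acid: 36.69 pbw
  Zinc white: 84.85 pbw
  CaSiO3: 634.3 pbw
  Dead-burnt magnesia: 279.2 pbw
Total batch = 2044 pbw; LOI loss = 44.02 pbw

Working values are displayed (rounded to 4 significant figures) across the worked steps; all internal work runs at full float precision at each step. Each reported number takes just one rounding — derived quantities (LOI, yield, net glass mass, six oxide percentages, the totals) are recomputed in full float precision starting from the weights on 2000 pbw of glass, as they appear in the problem or the answer.
Target masses of each oxide per 2000 pbw glaze:
  SiO2: 39.31% × 2000 = 786.2 pbw
  ZrO2: 19.58% × 2000 = 391.6 pbw
  B2O3: 1.034% × 2000 = 20.68 pbw
  CaO: 15.36% × 2000 = 307.2 pbw
  MgO: 20.48% × 2000 = 409.6 pbw
  ZnO: 4.234% × 2000 = 84.68 pbw
Sums-versus-targets review from the weights as reported, against the basis in use (delivered sums recover each target once rounding is allowed for):
  SiO2: 423.0·0.6319 + 586.0·0.3307 + 634.3·0.5126 = 786.2 pbw (target 786.2 pbw)
  ZrO2: 586.0·0.6683 = 391.6 pbw (target 391.6 pbw)
  B2O3: 36.69·0.5637 = 20.68 pbw (target 20.68 pbw)
  CaO: 634.3·0.4843 = 307.2 pbw (target 307.2 pbw)
  MgO: 423.0·0.3184 + 279.2·0.9847 = 409.6 pbw (target 409.6 pbw)
  ZnO: 84.85·0.9980 = 84.68 pbw (target 84.68 pbw)
Glass-mass bookkeeping: batch Σ − ignition loss = 2000 pbw (the targets, summed, come to 2000 pbw; versus the stated basis of 2000 pbw — deltas are rounding alone).
Total batch = Σ batch = 2044 pbw; the LOI term Σ batch·LOI equals 44.02 pbw; the yield ratio, glass ÷ batch: 97.85%.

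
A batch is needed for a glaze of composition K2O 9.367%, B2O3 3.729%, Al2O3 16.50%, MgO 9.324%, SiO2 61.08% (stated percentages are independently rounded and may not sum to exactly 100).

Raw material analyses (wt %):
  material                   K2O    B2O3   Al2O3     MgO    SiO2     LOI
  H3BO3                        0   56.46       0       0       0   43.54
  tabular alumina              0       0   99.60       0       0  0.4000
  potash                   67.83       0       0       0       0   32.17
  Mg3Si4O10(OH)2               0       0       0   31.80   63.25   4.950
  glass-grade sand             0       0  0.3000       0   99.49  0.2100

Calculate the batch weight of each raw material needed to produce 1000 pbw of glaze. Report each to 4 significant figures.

Batch per 1000 pbw glaze:
  H3BO3: 66.05 pbw
  tabular alumina: 164.4 pbw
  potash: 138.1 pbw
  Mg3Si4O10(OH)2: 293.2 pbw
  glass-grade sand: 427.5 pbw
Total batch = 1089 pbw; LOI loss = 89.25 pbw; yield = 91.81%

Working values appear rounded to four significant figures at each printed step; the whole derivation maintains full float precision throughout — each reported value takes exactly one rounding; all derived quantities are re-derived using the weight values on 1000 pbw of glass in full precision (glass mass, yield, totals, LOI, five oxide percentages) exactly as printed in the question or the answer.
Oxide mass targets, per 1000 pbw glaze:
  K2O: 9.367% × 1000 = 93.67 pbw
  B2O3: 3.729% × 1000 = 37.29 pbw
  Al2O3: 16.50% × 1000 = 165.0 pbw
  MgO: 9.324% × 1000 = 93.24 pbw
  SiO2: 61.08% × 1000 = 610.8 pbw
Mass-balance tally per oxide per the reported batch figures, against the basis in use (oxide sums agree with the targets within answer rounding):
  K2O: 138.1·0.6783 = 93.67 pbw (target 93.67 pbw)
  B2O3: 66.05·0.5646 = 37.29 pbw (target 37.29 pbw)
  Al2O3: 164.4·0.9960 + 427.5·0.003000 = 165.0 pbw (target 165.0 pbw)
  MgO: 293.2·0.3180 = 93.24 pbw (target 93.24 pbw)
  SiO2: 293.2·0.6325 + 427.5·0.9949 = 610.8 pbw (target 610.8 pbw)
The glass-mass cross-check: the batch minus its LOI: 1000 pbw (targets for the oxides total 1000 pbw; against the stated basis, 1000 pbw — deltas are rounding alone).
Batch total: Σ batch = 1089 pbw; the LOI term Σ batch·LOI equals 89.25 pbw; as yield: glass ÷ batch → 91.81%.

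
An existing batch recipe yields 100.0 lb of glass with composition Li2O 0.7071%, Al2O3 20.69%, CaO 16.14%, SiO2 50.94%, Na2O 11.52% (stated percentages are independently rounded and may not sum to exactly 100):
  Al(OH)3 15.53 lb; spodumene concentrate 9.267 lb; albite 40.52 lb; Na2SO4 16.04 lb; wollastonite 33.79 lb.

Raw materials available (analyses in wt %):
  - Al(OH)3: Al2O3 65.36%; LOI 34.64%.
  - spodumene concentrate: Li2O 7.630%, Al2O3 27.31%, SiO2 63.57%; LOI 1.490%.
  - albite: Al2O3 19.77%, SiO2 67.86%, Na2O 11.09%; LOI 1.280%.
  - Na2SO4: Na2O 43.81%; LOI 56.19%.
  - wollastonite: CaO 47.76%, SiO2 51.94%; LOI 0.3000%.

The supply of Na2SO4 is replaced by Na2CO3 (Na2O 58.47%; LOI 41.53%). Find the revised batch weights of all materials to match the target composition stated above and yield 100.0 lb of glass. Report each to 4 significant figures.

Revised batch per 100.0 lb glass:
  Al(OH)3: 15.53 lb
  spodumene concentrate: 9.267 lb
  albite: 40.52 lb
  Na2CO3: 12.02 lb
  wollastonite: 33.79 lb
Total batch = 111.1 lb; LOI loss = 11.13 lb

The working math keeps full precision at each step — intermediates are displayed, rounded to 4 significant figures, on the page — every reported number receives exactly one rounding — derived quantities are carried at full float precision (the yield, the totals, the five compositions, LOI, glass mass) starting from the weights per 100.0 lb of glass, as given in the problem or answer text.
The oxide mass targets at 100.0 lb glass:
  Li2O: 0.7071% × 100.0 = 0.7071 lb
  Al2O3: 20.69% × 100.0 = 20.69 lb
  CaO: 16.14% × 100.0 = 16.14 lb
  SiO2: 50.94% × 100.0 = 50.94 lb
  Na2O: 11.52% × 100.0 = 11.52 lb
Balance tally, oxide-wise, given the weights on record, for the quoted basis mass (every target is met by its sum exact up to rounding of places):
  Li2O: 9.267·0.07630 = 0.7071 lb (target 0.7071 lb)
  Al2O3: 15.53·0.6536 + 9.267·0.2731 + 40.52·0.1977 = 20.69 lb (target 20.69 lb)
  CaO: 33.79·0.4776 = 16.14 lb (target 16.14 lb)
  SiO2: 9.267·0.6357 + 40.52·0.6786 + 33.79·0.5194 = 50.94 lb (target 50.94 lb)
  Na2O: 40.52·0.1109 + 12.02·0.5847 = 11.52 lb (target 11.52 lb)
Glass-mass sanity pass: Σ batch − LOI loss = 100.0 lb (the targets, summed, come to 100.0 lb; against the stated basis, 100.0 lb — deltas are rounding alone).
Whole-batch sum: Σ batch = 111.1 lb; LOI removed, Σ of batch·LOI: 11.13 lb; glass ÷ batch gives a yield of 89.98%.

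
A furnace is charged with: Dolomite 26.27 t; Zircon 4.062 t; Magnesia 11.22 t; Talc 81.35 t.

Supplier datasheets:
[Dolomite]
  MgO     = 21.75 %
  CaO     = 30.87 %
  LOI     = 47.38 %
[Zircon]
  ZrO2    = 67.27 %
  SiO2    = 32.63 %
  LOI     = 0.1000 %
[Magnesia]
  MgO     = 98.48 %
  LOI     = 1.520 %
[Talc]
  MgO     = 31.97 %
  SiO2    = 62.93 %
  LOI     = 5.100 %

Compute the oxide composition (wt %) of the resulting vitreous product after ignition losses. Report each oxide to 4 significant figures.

Each numeric step maintains full precision throughout; values along the way are displayed, rounded to four significant figures, on the page. A single rounding yields each reported result — all derived quantities, which include four oxide percentages, the totals, net glass mass, yield, LOI, are recomputed in full precision, as quoted within the problem or the answer, starting from the weights on 106.1 t of glass.
Oxide masses out of the charge:
  ZrO2: 4.062·0.6727 = 2.733 t
  MgO: 26.27·0.2175 + 11.22·0.9848 + 81.35·0.3197 = 42.77 t
  SiO2: 4.062·0.3263 + 81.35·0.6293 = 52.52 t
  CaO: 26.27·0.3087 = 8.110 t
LOI: 26.27·0.4738 + 4.062·0.001000 + 11.22·0.01520 + 81.35·0.05100 = 16.77 t
Resulting glass, batch − LOI: 122.9 − 16.77 = 106.1 t (equal to the oxide-mass sum)
wt % = 100 × oxide mass / glass mass

Glass mass = 106.1 t (batch 122.9 − LOI 16.77).
Composition: ZrO2 2.575%, MgO 40.30%, SiO2 49.48%, CaO 7.641%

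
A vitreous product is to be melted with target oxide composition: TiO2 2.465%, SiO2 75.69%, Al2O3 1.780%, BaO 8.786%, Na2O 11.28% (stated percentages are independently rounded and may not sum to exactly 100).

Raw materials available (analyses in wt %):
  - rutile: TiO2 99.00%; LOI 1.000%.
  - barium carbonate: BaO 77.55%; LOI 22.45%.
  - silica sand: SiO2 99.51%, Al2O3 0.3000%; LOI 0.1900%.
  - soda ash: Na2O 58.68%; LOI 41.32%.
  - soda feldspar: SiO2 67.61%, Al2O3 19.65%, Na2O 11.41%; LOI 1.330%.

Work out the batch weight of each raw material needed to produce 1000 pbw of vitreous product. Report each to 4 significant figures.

Batch per 1000 pbw vitreous product:
  rutile: 24.90 pbw
  barium carbonate: 113.3 pbw
  silica sand: 706.4 pbw
  soda ash: 176.7 pbw
  soda feldspar: 79.80 pbw
Total batch = 1101 pbw; LOI loss = 101.1 pbw; yield = 90.82%

Values along the way are displayed rounded to 4 significant digits in the printout. Each numeric step carries full precision at each step — every reported result is rounded exactly once — the derived quantities, including totals, the five compositions, net glass mass, LOI, yield, are carried from the weighed amounts per 1000 pbw of glass at full float precision as given in the problem or answer text.
The oxide mass targets at 1000 pbw vitreous product:
  TiO2: 2.465% × 1000 = 24.65 pbw
  SiO2: 75.69% × 1000 = 756.9 pbw
  Al2O3: 1.780% × 1000 = 17.80 pbw
  BaO: 8.786% × 1000 = 87.86 pbw
  Na2O: 11.28% × 1000 = 112.8 pbw
Sums-versus-targets review with the batch weights as given, under the basis named above (sum by sum, the targets are met once rounding is allowed for):
  TiO2: 24.90·0.9900 = 24.65 pbw (target 24.65 pbw)
  SiO2: 706.4·0.9951 + 79.80·0.6761 = 756.9 pbw (target 756.9 pbw)
  Al2O3: 706.4·0.003000 + 79.80·0.1965 = 17.80 pbw (target 17.80 pbw)
  BaO: 113.3·0.7755 = 87.86 pbw (target 87.86 pbw)
  Na2O: 176.7·0.5868 + 79.80·0.1141 = 112.8 pbw (target 112.8 pbw)
Glass-mass bookkeeping: total batch − LOI = 1000 pbw (the targets, summed, come to 1000 pbw; basis as stated: 1000 pbw — differing by rounding only).
Total batch = Σ batch = 1101 pbw; loss to ignition Σ batch·LOI = 101.1 pbw; yield = glass ÷ total batch = 90.82%.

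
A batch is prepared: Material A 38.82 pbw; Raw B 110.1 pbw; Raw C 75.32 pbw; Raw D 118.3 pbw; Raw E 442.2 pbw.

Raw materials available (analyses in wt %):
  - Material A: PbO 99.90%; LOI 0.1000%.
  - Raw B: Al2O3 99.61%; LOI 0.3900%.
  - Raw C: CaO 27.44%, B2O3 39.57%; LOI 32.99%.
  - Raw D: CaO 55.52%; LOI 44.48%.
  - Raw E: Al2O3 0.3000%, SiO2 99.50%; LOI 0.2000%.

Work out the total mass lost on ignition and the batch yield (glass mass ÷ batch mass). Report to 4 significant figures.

All arithmetic keeps full float precision throughout; mid-chain values are shown (rounded to 4 significant digits) within the worked lines — each reported figure receives exactly one rounding — all derived quantities, which include glass mass, LOI, the five compositions, the yield, the totals, are computed in full float precision, as quoted within the question or the answer, starting from the weights per 705.9 pbw of glass.
Ignition loss by material:
  Material A: 38.82 × 0.001000 = 0.03882 pbw
  Raw B: 110.1 × 0.003900 = 0.4294 pbw
  Raw C: 75.32 × 0.3299 = 24.85 pbw
  Raw D: 118.3 × 0.4448 = 52.62 pbw
  Raw E: 442.2 × 0.002000 = 0.8844 pbw
Total LOI = 78.82 pbw
Glass = batch − LOI = 784.7 − 78.82 = 705.9 pbw

LOI loss = 78.82 pbw; glass = 705.9 pbw; yield = 89.96%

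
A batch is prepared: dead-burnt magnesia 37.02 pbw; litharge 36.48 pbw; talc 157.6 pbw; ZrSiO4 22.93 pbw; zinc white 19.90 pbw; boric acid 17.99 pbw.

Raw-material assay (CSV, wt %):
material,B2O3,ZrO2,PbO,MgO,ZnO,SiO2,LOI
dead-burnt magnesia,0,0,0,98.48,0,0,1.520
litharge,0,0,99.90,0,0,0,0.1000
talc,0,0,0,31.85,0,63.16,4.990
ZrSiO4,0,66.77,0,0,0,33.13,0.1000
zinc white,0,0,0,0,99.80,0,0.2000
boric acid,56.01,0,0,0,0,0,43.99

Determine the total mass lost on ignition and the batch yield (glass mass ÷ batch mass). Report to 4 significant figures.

In-progress results are shown rounded to four significant digits between the steps — every computation holds full float precision at each step; a single rounding yields each reported figure — the derived quantities (net glass mass, LOI, six oxide percentages, totals, yield) are recomputed in full float precision from the weighed amounts on 275.5 pbw of glass, as given in either problem or answer.
Loss on ignition, line by line:
  dead-burnt magnesia: 37.02 × 0.01520 = 0.5627 pbw
  litharge: 36.48 × 0.001000 = 0.03648 pbw
  talc: 157.6 × 0.04990 = 7.864 pbw
  ZrSiO4: 22.93 × 0.001000 = 0.02293 pbw
  zinc white: 19.90 × 0.002000 = 0.03980 pbw
  boric acid: 17.99 × 0.4399 = 7.914 pbw
Total LOI = 16.44 pbw
Glass = batch − LOI = 291.9 − 16.44 = 275.5 pbw

LOI loss = 16.44 pbw; glass = 275.5 pbw; yield = 94.37%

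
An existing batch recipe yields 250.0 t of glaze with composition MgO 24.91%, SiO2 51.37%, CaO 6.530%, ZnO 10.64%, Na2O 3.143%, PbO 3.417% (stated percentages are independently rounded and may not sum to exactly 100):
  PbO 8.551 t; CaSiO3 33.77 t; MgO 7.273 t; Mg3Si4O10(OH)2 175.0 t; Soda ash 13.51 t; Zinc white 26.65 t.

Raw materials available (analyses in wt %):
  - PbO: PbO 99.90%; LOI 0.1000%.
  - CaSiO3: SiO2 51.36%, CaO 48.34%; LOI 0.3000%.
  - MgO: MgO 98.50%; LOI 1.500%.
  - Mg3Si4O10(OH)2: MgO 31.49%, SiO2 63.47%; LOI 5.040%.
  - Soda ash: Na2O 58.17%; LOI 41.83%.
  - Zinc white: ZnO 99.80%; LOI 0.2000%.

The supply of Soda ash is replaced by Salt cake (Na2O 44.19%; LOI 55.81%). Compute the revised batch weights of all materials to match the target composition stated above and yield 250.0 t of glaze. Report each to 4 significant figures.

Revised batch per 250.0 t glaze:
  PbO: 8.551 t
  CaSiO3: 33.77 t
  MgO: 7.273 t
  Mg3Si4O10(OH)2: 175.0 t
  Salt cake: 17.78 t
  Zinc white: 26.65 t
Total batch = 269.0 t; LOI loss = 19.02 t

In-progress results appear, with 4-significant-figure rounding, in the working; all internal work maintains full precision throughout. Every reported figure undergoes a single rounding; the derived quantities are recomputed in exact precision (totals, the yield, glass mass, LOI, the six compositions) from the batch weights at 250.0 t of glass, as set out in question or answer.
Target masses of each oxide per 250.0 t glaze:
  MgO: 24.91% × 250.0 = 62.28 t
  SiO2: 51.37% × 250.0 = 128.4 t
  CaO: 6.530% × 250.0 = 16.32 t
  ZnO: 10.64% × 250.0 = 26.60 t
  Na2O: 3.143% × 250.0 = 7.858 t
  PbO: 3.417% × 250.0 = 8.542 t
Oxide-by-oxide audit using the reported weights, versus the basis set out (oxide sums agree with the targets net of answer rounding effects):
  MgO: 7.273·0.9850 + 175.0·0.3149 = 62.27 t (target 62.28 t)
  SiO2: 33.77·0.5136 + 175.0·0.6347 = 128.4 t (target 128.4 t)
  CaO: 33.77·0.4834 = 16.32 t (target 16.32 t)
  ZnO: 26.65·0.9980 = 26.60 t (target 26.60 t)
  Na2O: 17.78·0.4419 = 7.857 t (target 7.858 t)
  PbO: 8.551·0.9990 = 8.542 t (target 8.542 t)
Glass-mass closure: batch total minus LOI = 250.0 t (per-oxide target masses sum to 250.0 t; the stated basis being 250.0 t — deltas are rounding alone).
Adding the batch up: Σ batch = 269.0 t; LOI loss = Σ batch·LOI = 19.02 t; yield = glass ÷ total batch = 92.93%.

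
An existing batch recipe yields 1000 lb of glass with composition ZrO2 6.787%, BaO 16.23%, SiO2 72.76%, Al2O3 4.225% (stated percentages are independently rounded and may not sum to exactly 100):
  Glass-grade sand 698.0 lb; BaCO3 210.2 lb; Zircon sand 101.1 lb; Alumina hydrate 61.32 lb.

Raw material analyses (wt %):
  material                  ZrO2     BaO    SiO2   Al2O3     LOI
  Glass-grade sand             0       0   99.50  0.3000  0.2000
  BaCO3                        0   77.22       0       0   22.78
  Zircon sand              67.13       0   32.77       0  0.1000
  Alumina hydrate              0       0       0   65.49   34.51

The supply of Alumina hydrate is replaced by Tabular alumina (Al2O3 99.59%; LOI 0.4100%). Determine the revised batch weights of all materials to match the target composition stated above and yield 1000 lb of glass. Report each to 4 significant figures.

The working math keeps full precision at every stage. Working values appear (rounded to four significant figures) in the working. Every reported figure is rounded a single time — derived quantities, including the four compositions, glass mass, the yield, the totals, ignition loss, are re-derived starting from the weights on 1000 lb of glass at exact precision, as they appear in the question or the answer.
Oxide mass targets, per 1000 lb glass:
  ZrO2: 6.787% × 1000 = 67.87 lb
  BaO: 16.23% × 1000 = 162.3 lb
  SiO2: 72.76% × 1000 = 727.6 lb
  Al2O3: 4.225% × 1000 = 42.25 lb
Verifying the oxide balance from the weights as reported, under the basis named above (sum by sum, the targets are met once rounding is allowed for):
  ZrO2: 101.1·0.6713 = 67.87 lb (target 67.87 lb)
  BaO: 210.2·0.7722 = 162.3 lb (target 162.3 lb)
  SiO2: 698.0·0.9950 + 101.1·0.3277 = 727.6 lb (target 727.6 lb)
  Al2O3: 698.0·0.003000 + 40.32·0.9959 = 42.25 lb (target 42.25 lb)
Auditing the glass mass value: whole batch net of LOI = 1000 lb (targets for the oxides total 1000 lb; the stated basis being 1000 lb — gaps are rounding artifacts).
Summing the batch: Σ batch = 1050 lb; Σ batch·LOI gives LOI loss = 49.55 lb; yield = glass ÷ total batch = 95.28%.

Revised batch per 1000 lb glass:
  Glass-grade sand: 698.0 lb
  BaCO3: 210.2 lb
  Zircon sand: 101.1 lb
  Tabular alumina: 40.32 lb
Total batch = 1050 lb; LOI loss = 49.55 lb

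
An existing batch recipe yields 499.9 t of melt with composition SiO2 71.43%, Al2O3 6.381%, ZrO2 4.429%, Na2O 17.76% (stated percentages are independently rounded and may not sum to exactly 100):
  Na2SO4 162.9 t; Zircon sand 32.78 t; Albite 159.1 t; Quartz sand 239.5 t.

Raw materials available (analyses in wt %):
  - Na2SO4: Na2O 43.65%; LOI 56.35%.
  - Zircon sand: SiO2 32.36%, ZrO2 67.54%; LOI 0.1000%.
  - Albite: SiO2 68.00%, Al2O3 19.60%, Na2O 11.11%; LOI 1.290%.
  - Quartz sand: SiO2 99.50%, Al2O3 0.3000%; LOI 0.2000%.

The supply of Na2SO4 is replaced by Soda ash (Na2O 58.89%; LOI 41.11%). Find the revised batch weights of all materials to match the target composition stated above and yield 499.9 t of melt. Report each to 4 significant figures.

Revised batch per 499.9 t melt:
  Soda ash: 120.7 t
  Zircon sand: 32.78 t
  Albite: 159.1 t
  Quartz sand: 239.5 t
Total batch = 552.1 t; LOI loss = 52.18 t

Each numeric step holds exact precision in all steps. In-progress results are printed rounded to 4 significant figures in the working — every reported result is rounded once only. The derived quantities, which include the totals, LOI, yield, four oxide percentages, glass mass, are rebuilt in full precision, as quoted within the problem or the answer, using the weight values on 499.9 t of glass.
Target oxide masses per 499.9 t melt:
  SiO2: 71.43% × 499.9 = 357.1 t
  Al2O3: 6.381% × 499.9 = 31.90 t
  ZrO2: 4.429% × 499.9 = 22.14 t
  Na2O: 17.76% × 499.9 = 88.78 t
Verifying the oxide balance using the reported weights, relative to the basis at hand (target by target, the sums agree within answer rounding):
  SiO2: 32.78·0.3236 + 159.1·0.6800 + 239.5·0.9950 = 357.1 t (target 357.1 t)
  Al2O3: 159.1·0.1960 + 239.5·0.003000 = 31.90 t (target 31.90 t)
  ZrO2: 32.78·0.6754 = 22.14 t (target 22.14 t)
  Na2O: 120.7·0.5889 + 159.1·0.1111 = 88.76 t (target 88.78 t)
Mass balance on the glass: Σ batch − LOI loss = 499.9 t (summing oxide targets gives 499.9 t; with the basis standing at 499.9 t — any gap is answer rounding).
Adding the batch up: Σ batch = 552.1 t; loss to ignition Σ batch·LOI = 52.18 t; the yield ratio, glass ÷ batch: 90.55%.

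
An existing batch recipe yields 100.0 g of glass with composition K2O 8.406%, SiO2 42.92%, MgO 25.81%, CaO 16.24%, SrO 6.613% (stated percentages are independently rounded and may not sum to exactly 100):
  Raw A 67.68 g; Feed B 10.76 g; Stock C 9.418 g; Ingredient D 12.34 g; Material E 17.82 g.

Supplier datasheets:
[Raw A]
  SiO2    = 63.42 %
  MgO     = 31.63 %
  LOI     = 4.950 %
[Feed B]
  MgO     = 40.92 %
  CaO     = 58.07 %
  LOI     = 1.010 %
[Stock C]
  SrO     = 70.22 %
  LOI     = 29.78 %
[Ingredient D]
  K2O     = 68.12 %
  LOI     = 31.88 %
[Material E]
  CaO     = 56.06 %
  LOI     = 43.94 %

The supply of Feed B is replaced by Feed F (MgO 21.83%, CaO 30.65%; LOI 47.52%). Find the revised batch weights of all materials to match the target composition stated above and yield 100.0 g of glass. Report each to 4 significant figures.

Revised batch per 100.0 g glass:
  Raw A: 67.68 g
  Feed F: 20.17 g
  Stock C: 9.418 g
  Ingredient D: 12.34 g
  Material E: 17.94 g
Total batch = 127.5 g; LOI loss = 27.56 g

The intermediate values are shown (rounded to four significant figures) within the worked lines. The working math holds full precision at all times. A single rounding completes each reported figure. The derived quantities (the yield, the five compositions, the totals, glass mass, LOI) are carried in full precision starting from the weights for 100.0 g of glass, as given in either problem or answer.
Per-oxide target masses for 100.0 g glass:
  K2O: 8.406% × 100.0 = 8.406 g
  SiO2: 42.92% × 100.0 = 42.92 g
  MgO: 25.81% × 100.0 = 25.81 g
  CaO: 16.24% × 100.0 = 16.24 g
  SrO: 6.613% × 100.0 = 6.613 g
Verifying the oxide balance applying the batch weights above, for the quoted basis mass (sum by sum, the targets are met net of answer rounding effects):
  K2O: 12.34·0.6812 = 8.406 g (target 8.406 g)
  SiO2: 67.68·0.6342 = 42.92 g (target 42.92 g)
  MgO: 67.68·0.3163 + 20.17·0.2183 = 25.81 g (target 25.81 g)
  CaO: 20.17·0.3065 + 17.94·0.5606 = 16.24 g (target 16.24 g)
  SrO: 9.418·0.7022 = 6.613 g (target 6.613 g)
Glass-mass closure: the batch minus its LOI: 99.99 g (targets for the oxides total 99.99 g; with the basis standing at 100.0 g — a pure rounding effect).
Whole-batch sum: Σ batch = 127.5 g; loss to ignition Σ batch·LOI = 27.56 g; as yield: glass ÷ batch → 78.40%.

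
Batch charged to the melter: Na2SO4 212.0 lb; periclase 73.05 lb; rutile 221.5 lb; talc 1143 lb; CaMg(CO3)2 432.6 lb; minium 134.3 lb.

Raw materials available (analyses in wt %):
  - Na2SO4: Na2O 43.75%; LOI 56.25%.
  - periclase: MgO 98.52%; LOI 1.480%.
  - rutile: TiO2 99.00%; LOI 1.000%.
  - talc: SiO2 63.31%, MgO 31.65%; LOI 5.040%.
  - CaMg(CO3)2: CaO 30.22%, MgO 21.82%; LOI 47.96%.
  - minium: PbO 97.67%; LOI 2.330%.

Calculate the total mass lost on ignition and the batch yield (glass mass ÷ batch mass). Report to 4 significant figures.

LOI loss = 390.8 lb; glass = 1826 lb; yield = 82.37%

Each numeric step holds full precision in every operation. Values along the way appear rounded to 4 significant figures across the worked steps; each reported result sees exactly one rounding; the derived quantities, which include six oxide percentages, the totals, net glass mass, yield, LOI, are recomputed in full float precision, as set out in question or answer, from the batch weights at 1826 lb of glass.
Each material's LOI contribution:
  Na2SO4: 212.0 × 0.5625 = 119.2 lb
  periclase: 73.05 × 0.01480 = 1.081 lb
  rutile: 221.5 × 0.01000 = 2.215 lb
  talc: 1143 × 0.05040 = 57.61 lb
  CaMg(CO3)2: 432.6 × 0.4796 = 207.5 lb
  minium: 134.3 × 0.02330 = 3.129 lb
Total LOI = 390.8 lb
Glass = batch − LOI = 2216 − 390.8 = 1826 lb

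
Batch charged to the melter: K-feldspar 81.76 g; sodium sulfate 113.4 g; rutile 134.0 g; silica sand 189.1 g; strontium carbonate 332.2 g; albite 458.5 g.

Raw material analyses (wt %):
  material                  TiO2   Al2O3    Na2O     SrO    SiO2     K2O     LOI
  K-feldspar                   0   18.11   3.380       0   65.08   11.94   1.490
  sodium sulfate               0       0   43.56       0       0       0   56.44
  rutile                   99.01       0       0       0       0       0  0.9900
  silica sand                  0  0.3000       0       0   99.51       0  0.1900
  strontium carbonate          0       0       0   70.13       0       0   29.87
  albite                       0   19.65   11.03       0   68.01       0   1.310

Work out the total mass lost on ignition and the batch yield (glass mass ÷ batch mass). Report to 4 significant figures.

LOI loss = 172.1 g; glass = 1137 g; yield = 86.85%

All arithmetic maintains exact precision at every stage — rounding to 4 significant figures extends to every mid-chain value as displayed. Every reported figure takes just one rounding. All derived quantities (the six compositions, glass mass, LOI, the totals, yield) are re-derived from the batch weights for 1137 g of glass at full float precision as written in either problem or answer.
Ignition loss by material:
  K-feldspar: 81.76 × 0.01490 = 1.218 g
  sodium sulfate: 113.4 × 0.5644 = 64.00 g
  rutile: 134.0 × 0.009900 = 1.327 g
  silica sand: 189.1 × 0.001900 = 0.3593 g
  strontium carbonate: 332.2 × 0.2987 = 99.23 g
  albite: 458.5 × 0.01310 = 6.006 g
Total LOI = 172.1 g
Glass = batch − LOI = 1309 − 172.1 = 1137 g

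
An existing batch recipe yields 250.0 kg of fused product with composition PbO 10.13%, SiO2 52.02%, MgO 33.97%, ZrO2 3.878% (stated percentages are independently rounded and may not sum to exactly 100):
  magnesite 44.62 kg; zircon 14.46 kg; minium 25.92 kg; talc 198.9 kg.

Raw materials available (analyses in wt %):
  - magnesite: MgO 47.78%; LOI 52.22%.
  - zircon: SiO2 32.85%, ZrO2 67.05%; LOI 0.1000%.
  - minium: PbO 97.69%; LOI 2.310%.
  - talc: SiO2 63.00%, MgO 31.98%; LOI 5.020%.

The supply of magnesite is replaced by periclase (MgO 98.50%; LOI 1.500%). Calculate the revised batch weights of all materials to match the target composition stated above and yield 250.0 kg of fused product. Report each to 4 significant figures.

Revised batch per 250.0 kg fused product:
  periclase: 21.64 kg
  zircon: 14.46 kg
  minium: 25.92 kg
  talc: 198.9 kg
Total batch = 260.9 kg; LOI loss = 10.92 kg

Working values are shown rounded off to 4 significant digits when written out; all internal work keeps full precision at all times; every reported figure includes exactly one rounding; derived quantities, which include totals, the yield, ignition loss, four oxide percentages, net glass mass, are re-derived at exact precision, as given in the question or the answer, starting from the weights at 250.0 kg of glass.
Target masses of each oxide per 250.0 kg fused product:
  PbO: 10.13% × 250.0 = 25.32 kg
  SiO2: 52.02% × 250.0 = 130.0 kg
  MgO: 33.97% × 250.0 = 84.92 kg
  ZrO2: 3.878% × 250.0 = 9.695 kg
Mass-balance tally per oxide working from each reported weight, under the basis named above (target by target, the sums agree inside rounding margins):
  PbO: 25.92·0.9769 = 25.32 kg (target 25.32 kg)
  SiO2: 14.46·0.3285 + 198.9·0.6300 = 130.1 kg (target 130.0 kg)
  MgO: 21.64·0.9850 + 198.9·0.3198 = 84.92 kg (target 84.92 kg)
  ZrO2: 14.46·0.6705 = 9.695 kg (target 9.695 kg)
The glass-mass cross-check: net batch after ignition = 250.0 kg (oxide target masses add up to 250.0 kg; basis as stated: 250.0 kg — any gap is answer rounding).
Summing the batch: Σ batch = 260.9 kg; loss to ignition Σ batch·LOI = 10.92 kg; yield: glass divided by total = 95.81%.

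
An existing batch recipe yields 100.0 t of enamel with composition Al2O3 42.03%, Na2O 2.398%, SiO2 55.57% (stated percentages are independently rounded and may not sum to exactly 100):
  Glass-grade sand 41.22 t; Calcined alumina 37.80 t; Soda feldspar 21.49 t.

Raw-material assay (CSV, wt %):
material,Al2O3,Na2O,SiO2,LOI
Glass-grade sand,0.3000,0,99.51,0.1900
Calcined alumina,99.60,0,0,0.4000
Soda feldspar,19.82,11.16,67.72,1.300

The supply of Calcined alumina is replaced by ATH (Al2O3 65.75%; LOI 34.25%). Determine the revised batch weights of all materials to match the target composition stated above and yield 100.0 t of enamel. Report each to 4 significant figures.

Mid-chain values appear, rounded to four significant digits, at each printed step; each numeric step maintains exact precision from first step to last; every reported number takes exactly one rounding. Derived quantities (the three compositions, LOI, the yield, totals, net glass mass) are re-derived at full float precision from the weighed amounts at 100.0 t of glass as set out in problem or answer.
Target oxide masses per 100.0 t enamel:
  Al2O3: 42.03% × 100.0 = 42.03 t
  Na2O: 2.398% × 100.0 = 2.398 t
  SiO2: 55.57% × 100.0 = 55.57 t
Checking each oxide sum from the weights as reported, against the basis in use (summed amounts equal target values modulo rounding of the values):
  Al2O3: 41.22·0.003000 + 57.26·0.6575 + 21.49·0.1982 = 42.03 t (target 42.03 t)
  Na2O: 21.49·0.1116 = 2.398 t (target 2.398 t)
  SiO2: 41.22·0.9951 + 21.49·0.6772 = 55.57 t (target 55.57 t)
The glass-mass cross-check: the batch minus its LOI: 100.0 t (oxide target masses add up to 100.0 t; versus the stated basis of 100.0 t — deltas are rounding alone).
Adding the batch up: Σ batch = 120.0 t; LOI loss = Σ batch·LOI = 19.97 t; yield, glass over the total, = 83.35%.

Revised batch per 100.0 t enamel:
  Glass-grade sand: 41.22 t
  ATH: 57.26 t
  Soda feldspar: 21.49 t
Total batch = 120.0 t; LOI loss = 19.97 t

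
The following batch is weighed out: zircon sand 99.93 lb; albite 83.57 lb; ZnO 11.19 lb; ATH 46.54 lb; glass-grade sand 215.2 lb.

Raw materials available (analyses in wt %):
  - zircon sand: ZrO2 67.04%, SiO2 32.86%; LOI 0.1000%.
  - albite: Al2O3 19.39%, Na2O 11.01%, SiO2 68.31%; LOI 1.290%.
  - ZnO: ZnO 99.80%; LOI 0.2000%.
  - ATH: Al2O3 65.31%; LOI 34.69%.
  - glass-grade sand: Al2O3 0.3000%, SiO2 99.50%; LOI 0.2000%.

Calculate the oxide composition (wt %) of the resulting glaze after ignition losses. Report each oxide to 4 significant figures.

Each numeric step keeps full float precision from first step to last — mid-chain values are printed (rounded to four significant digits) between the steps. Exactly one rounding lands on each reported value. All derived quantities, including net glass mass, the five compositions, ignition loss, the totals, the yield, are rebuilt from the batch weights on 438.7 lb of glass at full precision, as set out in either problem or answer.
Mass of each oxide from the mix:
  ZnO: 11.19·0.9980 = 11.17 lb
  ZrO2: 99.93·0.6704 = 66.99 lb
  Al2O3: 83.57·0.1939 + 46.54·0.6531 + 215.2·0.003000 = 47.25 lb
  Na2O: 83.57·0.1101 = 9.201 lb
  SiO2: 99.93·0.3286 + 83.57·0.6831 + 215.2·0.9950 = 304.0 lb
LOI: 99.93·0.001000 + 83.57·0.01290 + 11.19·0.002000 + 46.54·0.3469 + 215.2·0.002000 = 17.78 lb
Resulting glass, batch − LOI: 456.4 − 17.78 = 438.7 lb (the oxide masses sum to this)
oxide / glass × 100 gives the wt %

Glass mass = 438.7 lb (batch 456.4 − LOI 17.78).
Composition: ZnO 2.546%, ZrO2 15.27%, Al2O3 10.77%, Na2O 2.098%, SiO2 69.31%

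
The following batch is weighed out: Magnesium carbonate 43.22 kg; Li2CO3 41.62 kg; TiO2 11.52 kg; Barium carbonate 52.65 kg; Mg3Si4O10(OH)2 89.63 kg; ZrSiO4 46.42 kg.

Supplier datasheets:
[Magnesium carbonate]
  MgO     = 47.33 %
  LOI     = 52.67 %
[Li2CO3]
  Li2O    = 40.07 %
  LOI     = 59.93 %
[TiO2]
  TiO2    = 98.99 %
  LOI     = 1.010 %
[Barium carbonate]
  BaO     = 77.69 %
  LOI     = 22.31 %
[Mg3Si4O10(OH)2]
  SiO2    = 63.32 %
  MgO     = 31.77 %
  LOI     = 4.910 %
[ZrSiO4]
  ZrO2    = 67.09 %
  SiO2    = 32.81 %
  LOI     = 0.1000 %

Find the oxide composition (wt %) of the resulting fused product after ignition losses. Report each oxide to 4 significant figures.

Glass mass = 221.0 kg (batch 285.1 − LOI 64.02).
Composition: ZrO2 14.09%, TiO2 5.159%, BaO 18.50%, SiO2 32.57%, MgO 22.14%, Li2O 7.545%

Mid-chain values appear, rounded to four significant digits, in the printout — all internal work holds full precision all the way through. Every reported figure takes exactly one rounding. Derived quantities, including totals, the six compositions, yield, glass mass, LOI, are re-derived using the weight values on 221.0 kg of glass in exact precision precisely as stated by either problem or answer.
Per-oxide mass from batch:
  ZrO2: 46.42·0.6709 = 31.14 kg
  TiO2: 11.52·0.9899 = 11.40 kg
  BaO: 52.65·0.7769 = 40.90 kg
  SiO2: 89.63·0.6332 + 46.42·0.3281 = 71.98 kg
  MgO: 43.22·0.4733 + 89.63·0.3177 = 48.93 kg
  Li2O: 41.62·0.4007 = 16.68 kg
LOI: 43.22·0.5267 + 41.62·0.5993 + 11.52·0.01010 + 52.65·0.2231 + 89.63·0.04910 + 46.42·0.001000 = 64.02 kg
Net of LOI, the glass mass = 285.1 − 64.02 = 221.0 kg (matching Σ of the oxides)
each wt % is 100 × oxide ÷ glass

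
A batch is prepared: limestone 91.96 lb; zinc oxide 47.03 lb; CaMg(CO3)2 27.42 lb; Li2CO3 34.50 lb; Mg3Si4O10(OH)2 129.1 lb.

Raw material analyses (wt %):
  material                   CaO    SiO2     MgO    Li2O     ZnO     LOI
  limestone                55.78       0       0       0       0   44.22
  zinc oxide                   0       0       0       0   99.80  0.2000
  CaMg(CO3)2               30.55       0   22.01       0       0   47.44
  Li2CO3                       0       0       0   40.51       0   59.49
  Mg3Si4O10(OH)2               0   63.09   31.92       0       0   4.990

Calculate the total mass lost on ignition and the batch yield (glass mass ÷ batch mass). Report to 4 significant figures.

LOI loss = 80.73 lb; glass = 249.3 lb; yield = 75.54%

Mid-chain values are shown rounded to 4 significant figures when written out; full precision is maintained end to end. Every reported figure is rounded just once. The derived quantities (the totals, the yield, five oxide percentages, glass mass, LOI) are rebuilt from the weighed amounts per 249.3 lb of glass at full float precision as set out in either problem or answer.
LOI of each material in turn:
  limestone: 91.96 × 0.4422 = 40.66 lb
  zinc oxide: 47.03 × 0.002000 = 0.09406 lb
  CaMg(CO3)2: 27.42 × 0.4744 = 13.01 lb
  Li2CO3: 34.50 × 0.5949 = 20.52 lb
  Mg3Si4O10(OH)2: 129.1 × 0.04990 = 6.442 lb
Total LOI = 80.73 lb
Glass = batch − LOI = 330.0 − 80.73 = 249.3 lb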